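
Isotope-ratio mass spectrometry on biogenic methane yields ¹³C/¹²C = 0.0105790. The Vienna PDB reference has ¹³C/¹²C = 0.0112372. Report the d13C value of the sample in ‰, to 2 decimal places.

-58.57‰

d13C = (R_sample / R_standard − 1) × 1000
R_sample / R_standard = 0.0105790 / 0.0112372 = 0.941427
d13C = (0.941427 − 1) × 1000 = -58.573‰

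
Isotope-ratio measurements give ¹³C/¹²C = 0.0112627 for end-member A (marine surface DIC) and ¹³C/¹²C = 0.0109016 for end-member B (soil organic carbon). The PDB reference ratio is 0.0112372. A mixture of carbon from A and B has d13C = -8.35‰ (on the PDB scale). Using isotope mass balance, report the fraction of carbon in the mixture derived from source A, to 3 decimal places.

0.670

δ_A = (0.0112627/0.0112372 − 1)×1000 = (1.002269 − 1)×1000 = 2.269‰
δ_B = (0.0109016/0.0112372 − 1)×1000 = (0.970135 − 1)×1000 = -29.865‰
f_A = (δ_mix − δ_B)/(δ_A − δ_B) = (-8.35 − (-29.865))/(2.269 − (-29.865))
f_A = 21.515 / 32.134 = 0.6695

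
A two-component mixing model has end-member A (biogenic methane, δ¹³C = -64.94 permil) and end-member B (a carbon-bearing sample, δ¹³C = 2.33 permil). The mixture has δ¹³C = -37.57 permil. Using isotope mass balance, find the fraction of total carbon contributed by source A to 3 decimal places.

0.593

δ_mix = f_A·δ_A + (1 − f_A)·δ_B  ⇒  f_A = (δ_mix − δ_B)/(δ_A − δ_B)
f_A = (-37.57 − (2.33)) / (-64.94 − (2.33))
f_A = -39.90 / -67.27 = 0.5931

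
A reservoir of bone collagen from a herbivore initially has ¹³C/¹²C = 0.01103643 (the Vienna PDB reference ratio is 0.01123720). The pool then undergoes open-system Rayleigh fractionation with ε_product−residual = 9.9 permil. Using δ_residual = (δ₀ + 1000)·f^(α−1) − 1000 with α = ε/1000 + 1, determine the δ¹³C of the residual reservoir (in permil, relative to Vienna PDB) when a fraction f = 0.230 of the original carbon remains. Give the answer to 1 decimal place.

δ₀ = (0.01103643/0.01123720 − 1)×1000 = (0.982133 − 1)×1000 = -17.867 permil
α − 1 = ε/1000 = 0.0099
f^(α−1) = 0.230^(0.0099) = 0.985556
δ_res = (-17.867 + 1000) × 0.985556 − 1000 = 967.947 − 1000 = -32.05 permil

-32.1 permil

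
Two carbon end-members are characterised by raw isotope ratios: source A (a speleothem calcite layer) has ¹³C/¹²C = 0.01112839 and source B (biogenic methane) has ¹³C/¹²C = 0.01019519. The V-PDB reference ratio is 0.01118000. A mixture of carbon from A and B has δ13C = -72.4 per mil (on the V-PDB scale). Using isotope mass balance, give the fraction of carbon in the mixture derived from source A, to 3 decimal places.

0.188

δ_A = (0.01112839/0.01118000 − 1)×1000 = (0.995384 − 1)×1000 = -4.616 per mil
δ_B = (0.01019519/0.01118000 − 1)×1000 = (0.911913 − 1)×1000 = -88.087 per mil
f_A = (δ_mix − δ_B)/(δ_A − δ_B) = (-72.4 − (-88.087))/(-4.616 − (-88.087))
f_A = 15.687 / 83.470 = 0.1879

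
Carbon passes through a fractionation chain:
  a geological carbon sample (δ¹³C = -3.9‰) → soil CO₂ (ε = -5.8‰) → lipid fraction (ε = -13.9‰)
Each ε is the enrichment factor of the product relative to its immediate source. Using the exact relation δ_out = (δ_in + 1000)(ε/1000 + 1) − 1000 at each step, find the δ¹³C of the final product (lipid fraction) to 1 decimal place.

-23.4‰

step 1: δ = (-3.90 + 1000)·(-5.8/1000 + 1) − 1000 = -9.68‰
step 2: δ = (-9.68 + 1000)·(-13.9/1000 + 1) − 1000 = -23.44‰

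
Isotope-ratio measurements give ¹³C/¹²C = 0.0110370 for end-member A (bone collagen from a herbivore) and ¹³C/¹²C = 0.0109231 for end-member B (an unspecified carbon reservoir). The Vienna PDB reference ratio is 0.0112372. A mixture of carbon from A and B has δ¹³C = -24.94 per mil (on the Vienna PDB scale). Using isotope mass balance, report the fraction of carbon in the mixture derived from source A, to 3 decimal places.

0.297

δ_A = (0.0110370/0.0112372 − 1)×1000 = (0.982184 − 1)×1000 = -17.816 per mil
δ_B = (0.0109231/0.0112372 − 1)×1000 = (0.972048 − 1)×1000 = -27.952 per mil
f_A = (δ_mix − δ_B)/(δ_A − δ_B) = (-24.94 − (-27.952))/(-17.816 − (-27.952))
f_A = 3.012 / 10.136 = 0.2971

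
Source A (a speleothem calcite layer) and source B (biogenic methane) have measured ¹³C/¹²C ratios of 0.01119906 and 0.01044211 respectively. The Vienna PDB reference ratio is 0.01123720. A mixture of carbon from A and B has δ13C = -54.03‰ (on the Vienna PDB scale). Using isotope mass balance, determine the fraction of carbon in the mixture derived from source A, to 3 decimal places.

δ_A = (0.01119906/0.01123720 − 1)×1000 = (0.996606 − 1)×1000 = -3.394‰
δ_B = (0.01044211/0.01123720 − 1)×1000 = (0.929245 − 1)×1000 = -70.755‰
f_A = (δ_mix − δ_B)/(δ_A − δ_B) = (-54.03 − (-70.755))/(-3.394 − (-70.755))
f_A = 16.725 / 67.361 = 0.2483

0.248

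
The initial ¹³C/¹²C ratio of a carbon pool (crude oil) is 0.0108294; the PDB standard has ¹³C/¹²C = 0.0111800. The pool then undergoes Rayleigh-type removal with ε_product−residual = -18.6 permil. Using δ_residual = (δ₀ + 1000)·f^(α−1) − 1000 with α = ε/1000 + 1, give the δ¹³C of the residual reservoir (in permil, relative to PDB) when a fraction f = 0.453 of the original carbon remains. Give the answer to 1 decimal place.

δ₀ = (0.0108294/0.0111800 − 1)×1000 = (0.968640 − 1)×1000 = -31.360 permil
α − 1 = ε/1000 = -0.0186
f^(α−1) = 0.453^(-0.0186) = 1.014838
δ_res = (-31.360 + 1000) × 1.014838 − 1000 = 983.013 − 1000 = -16.99 permil

-17.0 permil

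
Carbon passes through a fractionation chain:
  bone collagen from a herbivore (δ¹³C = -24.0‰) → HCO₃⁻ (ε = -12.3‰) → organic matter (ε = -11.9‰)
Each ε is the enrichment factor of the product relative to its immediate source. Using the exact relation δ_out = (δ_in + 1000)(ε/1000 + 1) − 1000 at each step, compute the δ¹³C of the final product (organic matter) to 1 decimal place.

-47.5‰

step 1: δ = (-24.00 + 1000)·(-12.3/1000 + 1) − 1000 = -36.00‰
step 2: δ = (-36.00 + 1000)·(-11.9/1000 + 1) − 1000 = -47.48‰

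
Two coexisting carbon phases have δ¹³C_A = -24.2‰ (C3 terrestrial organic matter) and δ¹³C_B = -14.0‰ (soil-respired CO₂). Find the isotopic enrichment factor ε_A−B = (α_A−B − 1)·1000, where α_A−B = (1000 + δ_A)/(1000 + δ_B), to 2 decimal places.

α_A−B = (1000 + -24.2) / (1000 + -14.0) = 975.8 / 986.0 = 0.989655
ε_A−B = (0.989655 − 1) × 1000 = -10.345‰
(The approximation ε ≈ δ_A − δ_B would give -10.2‰.)

-10.34‰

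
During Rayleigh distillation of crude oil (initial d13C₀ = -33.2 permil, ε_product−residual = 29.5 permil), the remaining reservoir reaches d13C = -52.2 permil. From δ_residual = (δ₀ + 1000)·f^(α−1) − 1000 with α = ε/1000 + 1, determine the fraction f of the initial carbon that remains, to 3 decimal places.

0.510

α − 1 = ε/1000 = 0.0295
(δ_res + 1000)/(δ₀ + 1000) = (-52.2 + 1000)/(-33.2 + 1000) = 947.8/966.8 = 0.980348
f = 0.980348^(1/0.0295) = exp(ln(0.980348)/0.0295) = exp(-0.01985/0.0295)
f = exp(-0.6728) = 0.5103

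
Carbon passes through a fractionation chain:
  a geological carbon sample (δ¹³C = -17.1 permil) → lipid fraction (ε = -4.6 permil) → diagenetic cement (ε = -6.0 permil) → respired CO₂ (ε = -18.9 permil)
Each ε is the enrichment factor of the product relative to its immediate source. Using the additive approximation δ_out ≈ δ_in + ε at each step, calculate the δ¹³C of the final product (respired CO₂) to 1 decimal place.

-46.6 permil

step 1: δ ≈ -17.1 + (-4.6) = -21.7 permil
step 2: δ ≈ -21.7 + (-6.0) = -27.7 permil
step 3: δ ≈ -27.7 + (-18.9) = -46.6 permil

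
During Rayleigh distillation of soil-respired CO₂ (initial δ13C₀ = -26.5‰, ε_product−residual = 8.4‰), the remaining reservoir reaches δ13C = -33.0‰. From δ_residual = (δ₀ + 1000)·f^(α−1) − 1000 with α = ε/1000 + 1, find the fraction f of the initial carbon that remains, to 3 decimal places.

0.450

α − 1 = ε/1000 = 0.0084
(δ_res + 1000)/(δ₀ + 1000) = (-33.0 + 1000)/(-26.5 + 1000) = 967.0/973.5 = 0.993323
f = 0.993323^(1/0.0084) = exp(ln(0.993323)/0.0084) = exp(-0.00670/0.0084)
f = exp(-0.7975) = 0.4504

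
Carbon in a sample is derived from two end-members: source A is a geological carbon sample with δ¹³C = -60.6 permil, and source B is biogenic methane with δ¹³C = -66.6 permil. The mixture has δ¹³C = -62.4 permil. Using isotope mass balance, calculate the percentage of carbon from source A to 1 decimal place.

70.0%

δ_mix = f_A·δ_A + (1 − f_A)·δ_B  ⇒  f_A = (δ_mix − δ_B)/(δ_A − δ_B)
f_A = (-62.4 − (-66.6)) / (-60.6 − (-66.6))
f_A = 4.2 / 6.0 = 0.7000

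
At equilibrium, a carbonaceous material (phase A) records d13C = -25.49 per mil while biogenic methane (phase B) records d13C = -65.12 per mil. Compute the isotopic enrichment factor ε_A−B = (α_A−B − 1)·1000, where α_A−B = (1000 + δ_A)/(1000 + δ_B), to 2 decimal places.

42.39 per mil

α_A−B = (1000 + -25.49) / (1000 + -65.12) = 974.51 / 934.88 = 1.042390
ε_A−B = (1.042390 − 1) × 1000 = 42.390 per mil
(The approximation ε ≈ δ_A − δ_B would give 39.63 per mil.)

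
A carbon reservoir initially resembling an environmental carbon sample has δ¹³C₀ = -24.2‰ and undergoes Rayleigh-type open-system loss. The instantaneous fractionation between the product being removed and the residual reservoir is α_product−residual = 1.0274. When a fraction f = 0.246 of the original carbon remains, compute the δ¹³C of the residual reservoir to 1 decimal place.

-61.0‰

Rayleigh residual: δ_res = (δ₀ + 1000)·f^(α−1) − 1000
α − 1 = 0.02740
f^(α−1) = 0.246^(0.02740) = 0.962303
δ_res = (-24.2 + 1000) × 0.962303 − 1000 = 939.015 − 1000 = -60.99‰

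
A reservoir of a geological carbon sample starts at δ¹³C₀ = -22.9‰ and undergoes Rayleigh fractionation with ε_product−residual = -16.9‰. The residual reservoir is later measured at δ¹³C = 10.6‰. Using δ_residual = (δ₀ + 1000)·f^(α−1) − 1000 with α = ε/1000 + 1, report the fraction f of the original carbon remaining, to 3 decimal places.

0.136

α − 1 = ε/1000 = -0.0169
(δ_res + 1000)/(δ₀ + 1000) = (10.6 + 1000)/(-22.9 + 1000) = 1010.6/977.1 = 1.034285
f = 1.034285^(1/-0.0169) = exp(ln(1.034285)/-0.0169) = exp(0.03371/-0.0169)
f = exp(-1.9947) = 0.1361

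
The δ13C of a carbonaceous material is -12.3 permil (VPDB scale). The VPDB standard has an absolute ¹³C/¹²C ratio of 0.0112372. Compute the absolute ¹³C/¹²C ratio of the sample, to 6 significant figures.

R_sample = R_standard × (δ13C/1000 + 1)
R_sample = 0.0112372 × (-12.3/1000 + 1) = 0.0112372 × 0.987700
R_sample = 0.0110990

0.0110990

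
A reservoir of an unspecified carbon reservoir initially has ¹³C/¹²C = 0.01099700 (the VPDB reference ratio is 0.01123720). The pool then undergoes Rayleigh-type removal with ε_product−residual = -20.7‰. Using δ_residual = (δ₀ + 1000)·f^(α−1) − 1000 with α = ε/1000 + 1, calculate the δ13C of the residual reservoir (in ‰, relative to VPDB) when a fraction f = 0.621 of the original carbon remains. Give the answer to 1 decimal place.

δ₀ = (0.01099700/0.01123720 − 1)×1000 = (0.978625 − 1)×1000 = -21.375‰
α − 1 = ε/1000 = -0.0207
f^(α−1) = 0.621^(-0.0207) = 1.009911
δ_res = (-21.375 + 1000) × 1.009911 − 1000 = 988.323 − 1000 = -11.68‰

-11.7‰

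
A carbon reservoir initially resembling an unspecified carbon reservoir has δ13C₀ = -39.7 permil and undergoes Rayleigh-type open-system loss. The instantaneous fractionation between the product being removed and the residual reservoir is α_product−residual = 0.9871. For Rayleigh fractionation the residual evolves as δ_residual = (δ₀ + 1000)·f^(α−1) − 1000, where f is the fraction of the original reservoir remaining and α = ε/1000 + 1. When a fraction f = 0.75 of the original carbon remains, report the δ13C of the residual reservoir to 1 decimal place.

Rayleigh residual: δ_res = (δ₀ + 1000)·f^(α−1) − 1000
α − 1 = -0.01290
f^(α−1) = 0.75^(-0.01290) = 1.003718
δ_res = (-39.7 + 1000) × 1.003718 − 1000 = 963.870 − 1000 = -36.13 permil

-36.1 permil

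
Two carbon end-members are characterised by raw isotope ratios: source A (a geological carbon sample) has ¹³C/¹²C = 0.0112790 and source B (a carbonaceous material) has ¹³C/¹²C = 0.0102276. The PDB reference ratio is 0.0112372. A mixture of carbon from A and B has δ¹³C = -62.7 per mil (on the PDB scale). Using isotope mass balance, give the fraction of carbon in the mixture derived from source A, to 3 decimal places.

δ_A = (0.0112790/0.0112372 − 1)×1000 = (1.003720 − 1)×1000 = 3.720 per mil
δ_B = (0.0102276/0.0112372 − 1)×1000 = (0.910156 − 1)×1000 = -89.844 per mil
f_A = (δ_mix − δ_B)/(δ_A − δ_B) = (-62.7 − (-89.844))/(3.720 − (-89.844))
f_A = 27.144 / 93.564 = 0.2901

0.290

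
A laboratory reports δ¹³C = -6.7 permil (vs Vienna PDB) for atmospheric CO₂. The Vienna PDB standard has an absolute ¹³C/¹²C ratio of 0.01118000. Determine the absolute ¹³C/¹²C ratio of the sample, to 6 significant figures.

R_sample = R_standard × (δ¹³C/1000 + 1)
R_sample = 0.01118000 × (-6.7/1000 + 1) = 0.01118000 × 0.993300
R_sample = 0.0111051

0.0111051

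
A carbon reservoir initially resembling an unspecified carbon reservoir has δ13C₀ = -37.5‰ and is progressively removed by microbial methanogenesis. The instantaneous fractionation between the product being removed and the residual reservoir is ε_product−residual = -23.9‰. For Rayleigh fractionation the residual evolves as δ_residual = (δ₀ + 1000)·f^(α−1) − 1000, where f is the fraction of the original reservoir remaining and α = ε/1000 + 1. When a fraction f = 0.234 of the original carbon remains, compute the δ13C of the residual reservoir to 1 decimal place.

Rayleigh residual: δ_res = (δ₀ + 1000)·f^(α−1) − 1000
α = ε/1000 + 1 = 0.97610, so α − 1 = -0.02390
f^(α−1) = 0.234^(-0.02390) = 1.035323
δ_res = (-37.5 + 1000) × 1.035323 − 1000 = 996.498 − 1000 = -3.50‰

-3.5‰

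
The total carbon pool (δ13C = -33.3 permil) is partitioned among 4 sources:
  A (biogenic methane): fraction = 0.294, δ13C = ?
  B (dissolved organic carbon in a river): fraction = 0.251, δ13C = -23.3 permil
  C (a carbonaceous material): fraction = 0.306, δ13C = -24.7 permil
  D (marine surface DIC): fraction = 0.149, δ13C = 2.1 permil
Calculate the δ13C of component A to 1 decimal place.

Isotope mass balance: δ_bulk = Σ fᵢ·δᵢ.
-33.3 = 0.294×δ_A + 0.251×(-23.3) + 0.306×(-24.7) + 0.149×(2.1)
0.294·δ_A = -33.3 − (-13.094) = -20.206
δ_A = -20.206 / 0.294 = -68.73 permil

-68.7 permil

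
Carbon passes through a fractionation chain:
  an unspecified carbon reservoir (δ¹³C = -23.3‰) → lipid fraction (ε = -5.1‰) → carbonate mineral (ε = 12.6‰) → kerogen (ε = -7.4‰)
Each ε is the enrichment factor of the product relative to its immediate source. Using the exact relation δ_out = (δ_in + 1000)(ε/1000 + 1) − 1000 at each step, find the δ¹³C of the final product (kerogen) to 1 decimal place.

step 1: δ = (-23.30 + 1000)·(-5.1/1000 + 1) − 1000 = -28.28‰
step 2: δ = (-28.28 + 1000)·(12.6/1000 + 1) − 1000 = -16.04‰
step 3: δ = (-16.04 + 1000)·(-7.4/1000 + 1) − 1000 = -23.32‰

-23.3‰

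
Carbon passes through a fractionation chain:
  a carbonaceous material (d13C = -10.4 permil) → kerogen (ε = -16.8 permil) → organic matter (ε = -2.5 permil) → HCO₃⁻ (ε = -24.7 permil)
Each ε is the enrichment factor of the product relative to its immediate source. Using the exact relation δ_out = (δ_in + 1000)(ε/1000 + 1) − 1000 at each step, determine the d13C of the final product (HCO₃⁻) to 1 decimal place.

step 1: δ = (-10.40 + 1000)·(-16.8/1000 + 1) − 1000 = -27.03 permil
step 2: δ = (-27.03 + 1000)·(-2.5/1000 + 1) − 1000 = -29.46 permil
step 3: δ = (-29.46 + 1000)·(-24.7/1000 + 1) − 1000 = -53.43 permil

-53.4 permil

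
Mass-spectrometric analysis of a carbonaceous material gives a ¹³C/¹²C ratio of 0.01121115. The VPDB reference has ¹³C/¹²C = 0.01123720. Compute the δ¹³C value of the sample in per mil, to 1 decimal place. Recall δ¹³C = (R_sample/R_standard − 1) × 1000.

δ¹³C = (R_sample / R_standard − 1) × 1000
R_sample / R_standard = 0.01121115 / 0.01123720 = 0.997682
δ¹³C = (0.997682 − 1) × 1000 = -2.32 per mil

-2.3 per mil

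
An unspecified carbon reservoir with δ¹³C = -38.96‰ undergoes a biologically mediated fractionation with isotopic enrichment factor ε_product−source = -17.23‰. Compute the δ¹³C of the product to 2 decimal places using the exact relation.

Exactly, δ_product = (δ_source + 1000)·(ε/1000 + 1) − 1000.
δ_product = (-38.96 + 1000) × (-17.23/1000 + 1) − 1000
δ_product = -55.519‰

-55.52‰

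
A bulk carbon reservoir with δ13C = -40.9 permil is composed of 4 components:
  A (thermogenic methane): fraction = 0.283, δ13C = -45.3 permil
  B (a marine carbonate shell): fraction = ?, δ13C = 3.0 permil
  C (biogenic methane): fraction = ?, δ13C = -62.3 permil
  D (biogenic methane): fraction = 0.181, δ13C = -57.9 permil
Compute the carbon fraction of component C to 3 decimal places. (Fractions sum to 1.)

Let f_C and f_B be the unknown fractions; fractions sum to 1 so f_C + f_B = 0.536.
Mass balance: Σ fᵢ·δᵢ = δ_bulk ⇒ f_C·(-62.3) + f_B·(3.0) = -40.9 − (-23.300) = -17.600
Substitute f_B = 0.536 − f_C:
f_C·(-62.3 − 3.0) = -17.600 − 0.536×(3.0) = -19.208
f_C = -19.208 / -65.3 = 0.2942

0.294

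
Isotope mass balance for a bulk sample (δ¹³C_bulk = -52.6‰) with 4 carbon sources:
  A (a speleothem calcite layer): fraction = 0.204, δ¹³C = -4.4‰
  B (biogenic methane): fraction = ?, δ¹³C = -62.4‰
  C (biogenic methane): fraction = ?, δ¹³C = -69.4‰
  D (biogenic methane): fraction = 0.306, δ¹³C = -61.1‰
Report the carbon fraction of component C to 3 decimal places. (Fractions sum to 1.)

0.347

Let f_C and f_B be the unknown fractions; fractions sum to 1 so f_C + f_B = 0.490.
Mass balance: Σ fᵢ·δᵢ = δ_bulk ⇒ f_C·(-69.4) + f_B·(-62.4) = -52.6 − (-19.594) = -33.006
Substitute f_B = 0.490 − f_C:
f_C·(-69.4 − -62.4) = -33.006 − 0.490×(-62.4) = -2.430
f_C = -2.430 / -7.0 = 0.3471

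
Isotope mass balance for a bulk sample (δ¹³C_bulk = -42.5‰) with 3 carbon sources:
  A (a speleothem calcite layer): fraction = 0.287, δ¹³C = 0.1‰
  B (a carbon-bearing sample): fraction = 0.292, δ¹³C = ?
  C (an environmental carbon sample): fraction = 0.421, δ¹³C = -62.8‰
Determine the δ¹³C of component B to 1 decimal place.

Isotope mass balance: δ_bulk = Σ fᵢ·δᵢ.
-42.5 = 0.287×(0.1) + 0.292×δ_B + 0.421×(-62.8)
0.292·δ_B = -42.5 − (-26.410) = -16.090
δ_B = -16.090 / 0.292 = -55.10‰

-55.1‰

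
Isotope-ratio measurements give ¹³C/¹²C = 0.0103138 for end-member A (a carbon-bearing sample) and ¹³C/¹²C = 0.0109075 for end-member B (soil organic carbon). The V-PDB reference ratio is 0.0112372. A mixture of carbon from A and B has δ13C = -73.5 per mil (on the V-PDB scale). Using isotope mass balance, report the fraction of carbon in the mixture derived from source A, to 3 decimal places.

δ_A = (0.0103138/0.0112372 − 1)×1000 = (0.917827 − 1)×1000 = -82.173 per mil
δ_B = (0.0109075/0.0112372 − 1)×1000 = (0.970660 − 1)×1000 = -29.340 per mil
f_A = (δ_mix − δ_B)/(δ_A − δ_B) = (-73.5 − (-29.340))/(-82.173 − (-29.340))
f_A = -44.160 / -52.833 = 0.8358

0.836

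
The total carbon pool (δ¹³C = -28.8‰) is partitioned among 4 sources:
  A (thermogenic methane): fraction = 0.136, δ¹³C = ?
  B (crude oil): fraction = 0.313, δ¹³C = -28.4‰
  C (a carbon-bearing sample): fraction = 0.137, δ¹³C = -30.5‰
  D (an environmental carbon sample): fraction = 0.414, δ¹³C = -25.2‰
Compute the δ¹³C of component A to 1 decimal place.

-39.0‰

Isotope mass balance: δ_bulk = Σ fᵢ·δᵢ.
-28.8 = 0.136×δ_A + 0.313×(-28.4) + 0.137×(-30.5) + 0.414×(-25.2)
0.136·δ_A = -28.8 − (-23.500) = -5.300
δ_A = -5.300 / 0.136 = -38.97‰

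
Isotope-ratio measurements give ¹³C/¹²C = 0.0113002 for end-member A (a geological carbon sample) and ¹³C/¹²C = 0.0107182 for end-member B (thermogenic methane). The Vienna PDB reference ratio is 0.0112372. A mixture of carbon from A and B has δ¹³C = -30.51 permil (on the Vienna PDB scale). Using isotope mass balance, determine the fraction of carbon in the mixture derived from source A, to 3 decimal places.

δ_A = (0.0113002/0.0112372 − 1)×1000 = (1.005606 − 1)×1000 = 5.606 permil
δ_B = (0.0107182/0.0112372 − 1)×1000 = (0.953814 − 1)×1000 = -46.186 permil
f_A = (δ_mix − δ_B)/(δ_A − δ_B) = (-30.51 − (-46.186))/(5.606 − (-46.186))
f_A = 15.676 / 51.792 = 0.3027

0.303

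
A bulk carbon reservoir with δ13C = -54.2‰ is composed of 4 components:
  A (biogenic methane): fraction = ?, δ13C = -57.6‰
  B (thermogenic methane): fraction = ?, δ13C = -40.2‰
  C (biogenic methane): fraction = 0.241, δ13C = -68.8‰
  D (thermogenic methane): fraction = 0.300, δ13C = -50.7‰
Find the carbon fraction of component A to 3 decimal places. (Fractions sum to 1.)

Let f_A and f_B be the unknown fractions; fractions sum to 1 so f_A + f_B = 0.459.
Mass balance: Σ fᵢ·δᵢ = δ_bulk ⇒ f_A·(-57.6) + f_B·(-40.2) = -54.2 − (-31.791) = -22.409
Substitute f_B = 0.459 − f_A:
f_A·(-57.6 − -40.2) = -22.409 − 0.459×(-40.2) = -3.957
f_A = -3.957 / -17.4 = 0.2274

0.227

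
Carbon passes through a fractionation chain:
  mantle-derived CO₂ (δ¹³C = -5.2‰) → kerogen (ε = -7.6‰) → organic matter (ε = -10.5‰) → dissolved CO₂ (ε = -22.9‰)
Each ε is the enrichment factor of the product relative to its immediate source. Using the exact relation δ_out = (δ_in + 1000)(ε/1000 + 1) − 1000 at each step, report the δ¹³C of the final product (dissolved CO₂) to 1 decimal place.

step 1: δ = (-5.20 + 1000)·(-7.6/1000 + 1) − 1000 = -12.76‰
step 2: δ = (-12.76 + 1000)·(-10.5/1000 + 1) − 1000 = -23.13‰
step 3: δ = (-23.13 + 1000)·(-22.9/1000 + 1) − 1000 = -45.50‰

-45.5‰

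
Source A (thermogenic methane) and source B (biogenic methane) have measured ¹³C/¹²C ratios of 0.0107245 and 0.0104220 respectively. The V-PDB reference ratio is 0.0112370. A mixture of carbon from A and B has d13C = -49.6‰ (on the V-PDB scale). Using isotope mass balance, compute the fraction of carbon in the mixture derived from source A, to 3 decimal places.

δ_A = (0.0107245/0.0112370 − 1)×1000 = (0.954392 − 1)×1000 = -45.608‰
δ_B = (0.0104220/0.0112370 − 1)×1000 = (0.927472 − 1)×1000 = -72.528‰
f_A = (δ_mix − δ_B)/(δ_A − δ_B) = (-49.6 − (-72.528))/(-45.608 − (-72.528))
f_A = 22.928 / 26.920 = 0.8517

0.852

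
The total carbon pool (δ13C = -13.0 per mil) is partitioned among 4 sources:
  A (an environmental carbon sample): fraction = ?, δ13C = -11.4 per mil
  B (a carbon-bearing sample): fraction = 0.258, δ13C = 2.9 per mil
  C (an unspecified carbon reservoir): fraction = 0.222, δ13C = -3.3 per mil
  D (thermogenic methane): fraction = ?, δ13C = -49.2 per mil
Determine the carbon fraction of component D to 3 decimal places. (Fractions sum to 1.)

0.188

Let f_D and f_A be the unknown fractions; fractions sum to 1 so f_D + f_A = 0.520.
Mass balance: Σ fᵢ·δᵢ = δ_bulk ⇒ f_D·(-49.2) + f_A·(-11.4) = -13.0 − (0.016) = -13.016
Substitute f_A = 0.520 − f_D:
f_D·(-49.2 − -11.4) = -13.016 − 0.520×(-11.4) = -7.088
f_D = -7.088 / -37.8 = 0.1875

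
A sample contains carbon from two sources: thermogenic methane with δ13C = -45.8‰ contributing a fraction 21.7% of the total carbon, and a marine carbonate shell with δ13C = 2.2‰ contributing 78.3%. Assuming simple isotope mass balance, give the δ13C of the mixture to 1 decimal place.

-8.2‰

δ_mix = f_A·δ_A + f_B·δ_B
δ_mix = 0.217 × (-45.8) + 0.783 × (2.2)
δ_mix = -9.94 + 1.72 = -8.22‰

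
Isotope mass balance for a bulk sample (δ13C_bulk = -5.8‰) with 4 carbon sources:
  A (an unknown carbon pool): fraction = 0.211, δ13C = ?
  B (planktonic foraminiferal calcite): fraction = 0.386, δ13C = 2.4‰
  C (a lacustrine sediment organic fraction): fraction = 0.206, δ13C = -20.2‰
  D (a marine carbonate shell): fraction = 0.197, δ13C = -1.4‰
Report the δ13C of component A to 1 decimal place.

Isotope mass balance: δ_bulk = Σ fᵢ·δᵢ.
-5.8 = 0.211×δ_A + 0.386×(2.4) + 0.206×(-20.2) + 0.197×(-1.4)
0.211·δ_A = -5.8 − (-3.511) = -2.289
δ_A = -2.289 / 0.211 = -10.85‰

-10.9‰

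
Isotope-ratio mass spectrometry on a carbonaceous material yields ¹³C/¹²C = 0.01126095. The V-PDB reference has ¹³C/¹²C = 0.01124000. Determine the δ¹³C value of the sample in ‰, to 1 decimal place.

δ¹³C = (R_sample / R_standard − 1) × 1000
R_sample / R_standard = 0.01126095 / 0.01124000 = 1.001864
δ¹³C = (1.001864 − 1) × 1000 = 1.86‰

1.9‰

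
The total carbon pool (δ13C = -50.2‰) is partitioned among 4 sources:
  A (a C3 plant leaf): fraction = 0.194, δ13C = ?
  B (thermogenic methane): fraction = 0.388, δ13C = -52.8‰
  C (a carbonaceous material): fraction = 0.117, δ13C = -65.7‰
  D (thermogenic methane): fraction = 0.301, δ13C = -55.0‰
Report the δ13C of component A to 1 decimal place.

Isotope mass balance: δ_bulk = Σ fᵢ·δᵢ.
-50.2 = 0.194×δ_A + 0.388×(-52.8) + 0.117×(-65.7) + 0.301×(-55.0)
0.194·δ_A = -50.2 − (-44.728) = -5.472
δ_A = -5.472 / 0.194 = -28.20‰

-28.2‰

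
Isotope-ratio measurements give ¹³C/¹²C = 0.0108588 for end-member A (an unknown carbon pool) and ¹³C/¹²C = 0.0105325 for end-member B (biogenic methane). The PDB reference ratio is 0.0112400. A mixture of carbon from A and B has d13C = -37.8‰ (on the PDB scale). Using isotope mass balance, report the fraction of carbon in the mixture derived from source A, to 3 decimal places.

δ_A = (0.0108588/0.0112400 − 1)×1000 = (0.966085 − 1)×1000 = -33.915‰
δ_B = (0.0105325/0.0112400 − 1)×1000 = (0.937055 − 1)×1000 = -62.945‰
f_A = (δ_mix − δ_B)/(δ_A − δ_B) = (-37.8 − (-62.945))/(-33.915 − (-62.945))
f_A = 25.145 / 29.030 = 0.8662

0.866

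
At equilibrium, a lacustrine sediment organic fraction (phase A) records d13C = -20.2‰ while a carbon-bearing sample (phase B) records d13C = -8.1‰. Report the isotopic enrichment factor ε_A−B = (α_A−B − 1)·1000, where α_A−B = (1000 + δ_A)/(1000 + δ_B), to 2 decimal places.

α_A−B = (1000 + -20.2) / (1000 + -8.1) = 979.8 / 991.9 = 0.987801
ε_A−B = (0.987801 − 1) × 1000 = -12.199‰
(The approximation ε ≈ δ_A − δ_B would give -12.1‰.)

-12.20‰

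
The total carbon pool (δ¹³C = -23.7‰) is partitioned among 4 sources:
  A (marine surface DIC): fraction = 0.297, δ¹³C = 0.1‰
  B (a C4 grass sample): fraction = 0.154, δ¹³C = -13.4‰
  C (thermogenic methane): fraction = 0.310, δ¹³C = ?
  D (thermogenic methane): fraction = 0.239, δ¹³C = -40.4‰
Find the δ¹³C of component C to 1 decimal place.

-38.7‰

Isotope mass balance: δ_bulk = Σ fᵢ·δᵢ.
-23.7 = 0.297×(0.1) + 0.154×(-13.4) + 0.310×δ_C + 0.239×(-40.4)
0.310·δ_C = -23.7 − (-11.690) = -12.010
δ_C = -12.010 / 0.310 = -38.74‰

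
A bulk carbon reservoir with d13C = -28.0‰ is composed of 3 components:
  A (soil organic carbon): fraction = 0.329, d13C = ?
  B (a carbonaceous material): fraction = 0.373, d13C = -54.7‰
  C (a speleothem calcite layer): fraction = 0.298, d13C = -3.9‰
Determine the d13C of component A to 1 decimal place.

-19.6‰

Isotope mass balance: δ_bulk = Σ fᵢ·δᵢ.
-28.0 = 0.329×δ_A + 0.373×(-54.7) + 0.298×(-3.9)
0.329·δ_A = -28.0 − (-21.565) = -6.435
δ_A = -6.435 / 0.329 = -19.56‰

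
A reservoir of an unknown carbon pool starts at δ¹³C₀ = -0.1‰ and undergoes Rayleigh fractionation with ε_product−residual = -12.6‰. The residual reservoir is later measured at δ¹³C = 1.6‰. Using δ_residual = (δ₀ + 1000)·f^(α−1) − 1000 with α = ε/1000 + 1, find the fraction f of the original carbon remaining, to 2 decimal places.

α − 1 = ε/1000 = -0.0126
(δ_res + 1000)/(δ₀ + 1000) = (1.6 + 1000)/(-0.1 + 1000) = 1001.6/999.9 = 1.001700
f = 1.001700^(1/-0.0126) = exp(ln(1.001700)/-0.0126) = exp(0.00170/-0.0126)
f = exp(-0.1348) = 0.8739

0.87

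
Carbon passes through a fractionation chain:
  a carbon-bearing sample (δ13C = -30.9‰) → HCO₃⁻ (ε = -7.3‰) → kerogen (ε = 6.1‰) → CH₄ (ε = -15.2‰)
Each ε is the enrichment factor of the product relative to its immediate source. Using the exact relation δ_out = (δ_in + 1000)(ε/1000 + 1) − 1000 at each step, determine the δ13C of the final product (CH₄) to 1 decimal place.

-46.8‰

step 1: δ = (-30.90 + 1000)·(-7.3/1000 + 1) − 1000 = -37.97‰
step 2: δ = (-37.97 + 1000)·(6.1/1000 + 1) − 1000 = -32.11‰
step 3: δ = (-32.11 + 1000)·(-15.2/1000 + 1) − 1000 = -46.82‰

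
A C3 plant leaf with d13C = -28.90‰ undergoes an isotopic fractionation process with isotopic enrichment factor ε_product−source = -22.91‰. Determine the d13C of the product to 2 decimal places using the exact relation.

-51.15‰

Exactly, δ_product = (δ_source + 1000)·(ε/1000 + 1) − 1000.
δ_product = (-28.90 + 1000) × (-22.91/1000 + 1) − 1000
δ_product = -51.148‰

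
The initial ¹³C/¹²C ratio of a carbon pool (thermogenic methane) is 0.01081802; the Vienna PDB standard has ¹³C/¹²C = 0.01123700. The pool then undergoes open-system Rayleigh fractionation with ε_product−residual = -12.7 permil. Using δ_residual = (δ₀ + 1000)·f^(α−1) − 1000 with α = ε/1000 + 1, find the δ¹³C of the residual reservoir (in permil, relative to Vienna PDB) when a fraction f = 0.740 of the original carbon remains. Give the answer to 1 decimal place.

δ₀ = (0.01081802/0.01123700 − 1)×1000 = (0.962714 − 1)×1000 = -37.286 permil
α − 1 = ε/1000 = -0.0127
f^(α−1) = 0.740^(-0.0127) = 1.003831
δ_res = (-37.286 + 1000) × 1.003831 − 1000 = 966.403 − 1000 = -33.60 permil

-33.6 permil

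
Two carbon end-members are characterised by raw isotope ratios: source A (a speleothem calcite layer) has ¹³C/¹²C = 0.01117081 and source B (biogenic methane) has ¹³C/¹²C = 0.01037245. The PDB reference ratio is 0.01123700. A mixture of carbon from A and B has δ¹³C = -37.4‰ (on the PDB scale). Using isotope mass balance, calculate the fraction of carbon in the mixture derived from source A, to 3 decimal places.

0.556

δ_A = (0.01117081/0.01123700 − 1)×1000 = (0.994110 − 1)×1000 = -5.890‰
δ_B = (0.01037245/0.01123700 − 1)×1000 = (0.923062 − 1)×1000 = -76.938‰
f_A = (δ_mix − δ_B)/(δ_A − δ_B) = (-37.4 − (-76.938))/(-5.890 − (-76.938))
f_A = 39.538 / 71.047 = 0.5565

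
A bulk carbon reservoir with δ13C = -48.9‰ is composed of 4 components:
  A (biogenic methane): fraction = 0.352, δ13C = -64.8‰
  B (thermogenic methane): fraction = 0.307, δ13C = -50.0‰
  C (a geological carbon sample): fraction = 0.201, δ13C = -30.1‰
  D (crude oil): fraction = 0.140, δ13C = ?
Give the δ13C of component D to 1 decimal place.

-33.5‰

Isotope mass balance: δ_bulk = Σ fᵢ·δᵢ.
-48.9 = 0.352×(-64.8) + 0.307×(-50.0) + 0.201×(-30.1) + 0.140×δ_D
0.140·δ_D = -48.9 − (-44.210) = -4.690
δ_D = -4.690 / 0.140 = -33.50‰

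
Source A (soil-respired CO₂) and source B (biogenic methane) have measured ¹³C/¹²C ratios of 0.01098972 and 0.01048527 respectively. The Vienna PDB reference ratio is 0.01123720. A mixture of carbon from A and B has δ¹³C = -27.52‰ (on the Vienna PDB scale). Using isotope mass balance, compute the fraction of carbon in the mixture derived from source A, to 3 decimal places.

0.878

δ_A = (0.01098972/0.01123720 − 1)×1000 = (0.977977 − 1)×1000 = -22.023‰
δ_B = (0.01048527/0.01123720 − 1)×1000 = (0.933086 − 1)×1000 = -66.914‰
f_A = (δ_mix − δ_B)/(δ_A − δ_B) = (-27.52 − (-66.914))/(-22.023 − (-66.914))
f_A = 39.394 / 44.891 = 0.8776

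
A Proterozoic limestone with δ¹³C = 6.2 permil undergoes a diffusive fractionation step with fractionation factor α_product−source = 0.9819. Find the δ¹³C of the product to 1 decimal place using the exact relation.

-12.0 permil

δ_product = (δ_source + 1000)·α − 1000
δ_product = (6.2 + 1000) × 0.9819 − 1000
δ_product = 987.988 − 1000 = -12.01 permil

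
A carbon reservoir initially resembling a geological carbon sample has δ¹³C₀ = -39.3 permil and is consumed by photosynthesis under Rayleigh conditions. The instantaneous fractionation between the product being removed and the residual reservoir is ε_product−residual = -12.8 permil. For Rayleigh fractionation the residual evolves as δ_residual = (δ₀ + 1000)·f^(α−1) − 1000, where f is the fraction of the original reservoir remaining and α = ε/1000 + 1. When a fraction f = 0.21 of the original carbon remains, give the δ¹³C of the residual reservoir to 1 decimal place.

Rayleigh residual: δ_res = (δ₀ + 1000)·f^(α−1) − 1000
α = ε/1000 + 1 = 0.98720, so α − 1 = -0.01280
f^(α−1) = 0.21^(-0.01280) = 1.020177
δ_res = (-39.3 + 1000) × 1.020177 − 1000 = 980.084 − 1000 = -19.92 permil

-19.9 permil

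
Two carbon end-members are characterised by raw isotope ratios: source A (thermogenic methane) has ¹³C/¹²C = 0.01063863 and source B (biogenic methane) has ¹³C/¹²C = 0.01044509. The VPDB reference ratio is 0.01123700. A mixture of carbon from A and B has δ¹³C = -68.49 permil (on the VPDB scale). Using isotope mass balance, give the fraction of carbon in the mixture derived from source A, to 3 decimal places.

δ_A = (0.01063863/0.01123700 − 1)×1000 = (0.946750 − 1)×1000 = -53.250 permil
δ_B = (0.01044509/0.01123700 − 1)×1000 = (0.929527 − 1)×1000 = -70.473 permil
f_A = (δ_mix − δ_B)/(δ_A − δ_B) = (-68.49 − (-70.473))/(-53.250 − (-70.473))
f_A = 1.983 / 17.223 = 0.1152

0.115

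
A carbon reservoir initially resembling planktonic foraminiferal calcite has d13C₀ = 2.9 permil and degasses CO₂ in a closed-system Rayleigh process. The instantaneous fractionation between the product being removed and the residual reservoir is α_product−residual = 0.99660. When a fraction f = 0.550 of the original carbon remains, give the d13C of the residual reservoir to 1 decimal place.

Rayleigh residual: δ_res = (δ₀ + 1000)·f^(α−1) − 1000
α − 1 = -0.00340
f^(α−1) = 0.550^(-0.00340) = 1.002035
δ_res = (2.9 + 1000) × 1.002035 − 1000 = 1004.941 − 1000 = 4.94 permil

4.9 permil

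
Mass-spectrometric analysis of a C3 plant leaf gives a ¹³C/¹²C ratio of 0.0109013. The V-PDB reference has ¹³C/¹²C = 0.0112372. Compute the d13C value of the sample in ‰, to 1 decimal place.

-29.9‰

d13C = (R_sample / R_standard − 1) × 1000
R_sample / R_standard = 0.0109013 / 0.0112372 = 0.970108
d13C = (0.970108 − 1) × 1000 = -29.89‰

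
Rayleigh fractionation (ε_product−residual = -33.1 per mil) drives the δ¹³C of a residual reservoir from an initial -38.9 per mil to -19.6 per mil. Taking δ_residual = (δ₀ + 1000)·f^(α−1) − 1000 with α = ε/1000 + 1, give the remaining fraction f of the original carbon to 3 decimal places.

α − 1 = ε/1000 = -0.0331
(δ_res + 1000)/(δ₀ + 1000) = (-19.6 + 1000)/(-38.9 + 1000) = 980.4/961.1 = 1.020081
f = 1.020081^(1/-0.0331) = exp(ln(1.020081)/-0.0331) = exp(0.01988/-0.0331)
f = exp(-0.6007) = 0.5484

0.548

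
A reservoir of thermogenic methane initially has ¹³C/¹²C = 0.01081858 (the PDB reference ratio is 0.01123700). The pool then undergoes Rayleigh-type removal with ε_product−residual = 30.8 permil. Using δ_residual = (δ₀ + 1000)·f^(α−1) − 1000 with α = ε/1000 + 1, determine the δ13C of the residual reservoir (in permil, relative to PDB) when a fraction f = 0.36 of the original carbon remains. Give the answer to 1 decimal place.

δ₀ = (0.01081858/0.01123700 − 1)×1000 = (0.962764 − 1)×1000 = -37.236 permil
α − 1 = ε/1000 = 0.0308
f^(α−1) = 0.36^(0.0308) = 0.969023
δ_res = (-37.236 + 1000) × 0.969023 − 1000 = 932.941 − 1000 = -67.06 permil

-67.1 permil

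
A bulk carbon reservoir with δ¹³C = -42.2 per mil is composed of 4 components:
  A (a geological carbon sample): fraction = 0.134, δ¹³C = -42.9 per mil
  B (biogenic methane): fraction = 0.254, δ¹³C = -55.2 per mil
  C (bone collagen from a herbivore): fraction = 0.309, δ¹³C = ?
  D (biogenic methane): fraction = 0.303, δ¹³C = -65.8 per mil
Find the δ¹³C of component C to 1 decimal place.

Isotope mass balance: δ_bulk = Σ fᵢ·δᵢ.
-42.2 = 0.134×(-42.9) + 0.254×(-55.2) + 0.309×δ_C + 0.303×(-65.8)
0.309·δ_C = -42.2 − (-39.707) = -2.493
δ_C = -2.493 / 0.309 = -8.07 per mil

-8.1 per mil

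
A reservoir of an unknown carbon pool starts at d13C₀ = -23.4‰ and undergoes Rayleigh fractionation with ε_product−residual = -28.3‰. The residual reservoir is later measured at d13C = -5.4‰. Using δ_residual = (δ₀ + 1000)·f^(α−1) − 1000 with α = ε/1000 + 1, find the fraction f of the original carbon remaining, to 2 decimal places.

α − 1 = ε/1000 = -0.0283
(δ_res + 1000)/(δ₀ + 1000) = (-5.4 + 1000)/(-23.4 + 1000) = 994.6/976.6 = 1.018431
f = 1.018431^(1/-0.0283) = exp(ln(1.018431)/-0.0283) = exp(0.01826/-0.0283)
f = exp(-0.6454) = 0.5245

0.52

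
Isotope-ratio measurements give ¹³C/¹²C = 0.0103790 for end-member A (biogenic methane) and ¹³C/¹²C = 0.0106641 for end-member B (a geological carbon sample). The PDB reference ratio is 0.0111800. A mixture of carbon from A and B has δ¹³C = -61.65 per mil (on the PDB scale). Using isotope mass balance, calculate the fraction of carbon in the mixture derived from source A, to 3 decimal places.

δ_A = (0.0103790/0.0111800 − 1)×1000 = (0.928354 − 1)×1000 = -71.646 per mil
δ_B = (0.0106641/0.0111800 − 1)×1000 = (0.953855 − 1)×1000 = -46.145 per mil
f_A = (δ_mix − δ_B)/(δ_A − δ_B) = (-61.65 − (-46.145))/(-71.646 − (-46.145))
f_A = -15.505 / -25.501 = 0.6080

0.608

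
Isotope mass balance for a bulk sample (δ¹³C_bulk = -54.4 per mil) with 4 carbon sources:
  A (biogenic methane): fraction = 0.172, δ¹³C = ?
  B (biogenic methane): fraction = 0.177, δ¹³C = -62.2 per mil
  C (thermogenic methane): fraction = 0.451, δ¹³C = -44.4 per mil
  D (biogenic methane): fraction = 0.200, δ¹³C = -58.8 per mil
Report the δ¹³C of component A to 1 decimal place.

-67.5 per mil

Isotope mass balance: δ_bulk = Σ fᵢ·δᵢ.
-54.4 = 0.172×δ_A + 0.177×(-62.2) + 0.451×(-44.4) + 0.200×(-58.8)
0.172·δ_A = -54.4 − (-42.794) = -11.606
δ_A = -11.606 / 0.172 = -67.48 per mil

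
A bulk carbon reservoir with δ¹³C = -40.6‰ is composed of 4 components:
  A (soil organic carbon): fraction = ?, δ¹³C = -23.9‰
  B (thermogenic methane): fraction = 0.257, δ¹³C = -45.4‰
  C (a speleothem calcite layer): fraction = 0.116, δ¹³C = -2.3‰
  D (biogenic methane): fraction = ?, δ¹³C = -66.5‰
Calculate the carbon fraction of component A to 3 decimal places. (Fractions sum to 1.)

Let f_A and f_D be the unknown fractions; fractions sum to 1 so f_A + f_D = 0.627.
Mass balance: Σ fᵢ·δᵢ = δ_bulk ⇒ f_A·(-23.9) + f_D·(-66.5) = -40.6 − (-11.935) = -28.665
Substitute f_D = 0.627 − f_A:
f_A·(-23.9 − -66.5) = -28.665 − 0.627×(-66.5) = 13.030
f_A = 13.030 / 42.6 = 0.3059

0.306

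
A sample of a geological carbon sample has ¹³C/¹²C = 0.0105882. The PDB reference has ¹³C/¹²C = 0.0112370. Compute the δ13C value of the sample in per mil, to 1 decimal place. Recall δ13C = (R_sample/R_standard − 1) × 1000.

-57.7 per mil

δ13C = (R_sample / R_standard − 1) × 1000
R_sample / R_standard = 0.0105882 / 0.0112370 = 0.942262
δ13C = (0.942262 − 1) × 1000 = -57.74 per mil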